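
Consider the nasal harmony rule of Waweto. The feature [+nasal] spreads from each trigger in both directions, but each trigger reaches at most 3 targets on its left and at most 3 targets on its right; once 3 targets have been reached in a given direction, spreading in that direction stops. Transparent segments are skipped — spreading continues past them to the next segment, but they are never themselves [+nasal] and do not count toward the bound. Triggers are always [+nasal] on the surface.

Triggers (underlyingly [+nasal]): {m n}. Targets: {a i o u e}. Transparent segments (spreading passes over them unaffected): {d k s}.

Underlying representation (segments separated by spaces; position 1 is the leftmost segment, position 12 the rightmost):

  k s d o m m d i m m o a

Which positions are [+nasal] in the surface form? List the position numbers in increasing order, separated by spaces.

4 5 6 8 9 10 11 12

From /m/ at 5 rightward: 6 /m/ is itself a trigger — this domain ends here.
From /m/ at 5 leftward: 4 /o/ → [+nasal]; 3 /d/ transparent; 2 /s/ transparent; 1 /k/ transparent; word edge.
From /m/ at 6 rightward: 7 /d/ transparent; 8 /i/ → [+nasal]; 9 /m/ is itself a trigger — this domain ends here.
From /m/ at 6 leftward: 5 /m/ is itself a trigger — this domain ends here.
From /m/ at 9 rightward: 10 /m/ is itself a trigger — this domain ends here.
From /m/ at 9 leftward: 8 /i/ → [+nasal]; 7 /d/ transparent; 6 /m/ is itself a trigger — this domain ends here.
From /m/ at 10 rightward: 11 /o/ → [+nasal]; 12 /a/ → [+nasal]; word edge.
From /m/ at 10 leftward: 9 /m/ is itself a trigger — this domain ends here.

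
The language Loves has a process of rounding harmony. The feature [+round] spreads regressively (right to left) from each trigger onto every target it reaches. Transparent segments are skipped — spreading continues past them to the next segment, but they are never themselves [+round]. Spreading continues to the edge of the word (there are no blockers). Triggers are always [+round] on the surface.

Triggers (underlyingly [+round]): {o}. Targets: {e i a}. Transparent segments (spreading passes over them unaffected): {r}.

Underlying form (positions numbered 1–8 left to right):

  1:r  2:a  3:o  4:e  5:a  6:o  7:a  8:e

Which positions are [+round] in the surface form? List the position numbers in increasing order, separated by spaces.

2 3 4 5 6

From /o/ at 3 leftward: 2 /a/ → [+round]; 1 /r/ transparent; word edge.
From /o/ at 6 leftward: 5 /a/ → [+round]; 4 /e/ → [+round]; 3 /o/ is itself a trigger — this domain ends here.
Targets with no active source: positions 7 8 stay [-round].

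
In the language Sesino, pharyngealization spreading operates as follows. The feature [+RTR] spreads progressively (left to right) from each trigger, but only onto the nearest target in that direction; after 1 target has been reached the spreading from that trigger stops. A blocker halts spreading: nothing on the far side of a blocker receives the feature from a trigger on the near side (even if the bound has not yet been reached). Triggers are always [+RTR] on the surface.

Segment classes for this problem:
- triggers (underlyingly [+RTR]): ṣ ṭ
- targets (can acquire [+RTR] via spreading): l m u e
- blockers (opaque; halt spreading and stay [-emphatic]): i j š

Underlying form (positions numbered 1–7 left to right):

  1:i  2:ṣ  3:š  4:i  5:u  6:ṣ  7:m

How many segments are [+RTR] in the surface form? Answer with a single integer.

3

From /ṣ/ at 2 rightward: 3 /š/ blocks.
From /ṣ/ at 6 rightward: 7 /m/ → [+RTR]; bound reached.
Target with no active source: position 5 stays [-emphatic].
[+RTR] positions on the surface: 2 6 7.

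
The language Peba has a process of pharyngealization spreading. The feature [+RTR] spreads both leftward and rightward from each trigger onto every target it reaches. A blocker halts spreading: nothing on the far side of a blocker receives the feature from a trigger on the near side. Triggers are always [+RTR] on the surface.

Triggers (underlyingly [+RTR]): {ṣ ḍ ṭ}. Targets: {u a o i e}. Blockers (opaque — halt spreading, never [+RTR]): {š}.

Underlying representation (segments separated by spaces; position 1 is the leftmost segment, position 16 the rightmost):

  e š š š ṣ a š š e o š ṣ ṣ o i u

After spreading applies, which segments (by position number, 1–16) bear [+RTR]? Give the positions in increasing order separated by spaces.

5 6 12 13 14 15 16

From /ṣ/ at 5 rightward: 6 /a/ → [+RTR]; 7 /š/ blocks.
From /ṣ/ at 5 leftward: 4 /š/ blocks.
From /ṣ/ at 12 rightward: 13 /ṣ/ is itself a trigger — this domain ends here.
From /ṣ/ at 12 leftward: 11 /š/ blocks.
From /ṣ/ at 13 rightward: 14 /o/ → [+RTR]; 15 /i/ → [+RTR]; 16 /u/ → [+RTR]; word edge.
From /ṣ/ at 13 leftward: 12 /ṣ/ is itself a trigger — this domain ends here.
Targets with no active source: positions 1 9 10 stay [-emphatic].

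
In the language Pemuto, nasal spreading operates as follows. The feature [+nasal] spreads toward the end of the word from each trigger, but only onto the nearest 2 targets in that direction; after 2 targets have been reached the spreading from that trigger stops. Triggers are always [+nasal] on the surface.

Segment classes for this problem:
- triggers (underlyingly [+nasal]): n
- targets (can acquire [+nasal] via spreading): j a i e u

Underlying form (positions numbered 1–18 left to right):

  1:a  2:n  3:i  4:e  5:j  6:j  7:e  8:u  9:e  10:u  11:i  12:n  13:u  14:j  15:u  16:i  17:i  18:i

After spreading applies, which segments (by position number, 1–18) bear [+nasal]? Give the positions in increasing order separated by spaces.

2 3 4 12 13 14

From /n/ at 2 rightward: 3 /i/ → [+nasal]; 4 /e/ → [+nasal]; bound reached.
From /n/ at 12 rightward: 13 /u/ → [+nasal]; 14 /j/ → [+nasal]; bound reached.
Targets with no active source: positions 1 5 6 7 8 9 10 11 15 16 17 18 stay [-nasal].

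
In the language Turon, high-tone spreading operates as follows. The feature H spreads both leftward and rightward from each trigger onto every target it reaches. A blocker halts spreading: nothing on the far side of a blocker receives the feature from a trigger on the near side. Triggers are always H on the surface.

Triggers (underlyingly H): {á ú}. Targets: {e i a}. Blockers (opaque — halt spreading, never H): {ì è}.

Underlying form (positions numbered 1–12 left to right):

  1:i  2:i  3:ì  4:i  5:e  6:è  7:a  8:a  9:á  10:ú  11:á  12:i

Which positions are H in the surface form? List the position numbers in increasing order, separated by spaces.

From /á/ at 9 rightward: 10 /ú/ is itself a trigger — this domain ends here.
From /á/ at 9 leftward: 8 /a/ → H; 7 /a/ → H; 6 /è/ blocks.
From /ú/ at 10 rightward: 11 /á/ is itself a trigger — this domain ends here.
From /ú/ at 10 leftward: 9 /á/ is itself a trigger — this domain ends here.
From /á/ at 11 rightward: 12 /i/ → H; word edge.
From /á/ at 11 leftward: 10 /ú/ is itself a trigger — this domain ends here.
Targets with no active source: positions 1 2 4 5 stay [-high tone].

7 8 9 10 11 12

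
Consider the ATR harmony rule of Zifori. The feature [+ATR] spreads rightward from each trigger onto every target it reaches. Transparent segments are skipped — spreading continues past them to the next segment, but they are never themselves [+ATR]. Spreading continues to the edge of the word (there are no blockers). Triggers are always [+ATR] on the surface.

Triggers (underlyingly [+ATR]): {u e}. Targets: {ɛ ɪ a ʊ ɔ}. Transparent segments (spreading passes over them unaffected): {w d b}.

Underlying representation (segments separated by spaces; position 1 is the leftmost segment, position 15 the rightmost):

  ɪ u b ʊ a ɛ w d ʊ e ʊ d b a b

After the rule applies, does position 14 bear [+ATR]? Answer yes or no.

yes

From /u/ at 2 rightward: 3 /b/ transparent; 4 /ʊ/ → [+ATR]; 5 /a/ → [+ATR]; 6 /ɛ/ → [+ATR]; 7 /w/ transparent; 8 /d/ transparent; 9 /ʊ/ → [+ATR]; 10 /e/ is itself a trigger — this domain ends here.
From /e/ at 10 rightward: 11 /ʊ/ → [+ATR]; 12 /d/ transparent; 13 /b/ transparent; 14 /a/ → [+ATR]; 15 /b/ transparent; word edge.
Target with no active source: position 1 stays [-ATR].
[+ATR] positions on the surface: 2 4 5 6 9 10 11 14.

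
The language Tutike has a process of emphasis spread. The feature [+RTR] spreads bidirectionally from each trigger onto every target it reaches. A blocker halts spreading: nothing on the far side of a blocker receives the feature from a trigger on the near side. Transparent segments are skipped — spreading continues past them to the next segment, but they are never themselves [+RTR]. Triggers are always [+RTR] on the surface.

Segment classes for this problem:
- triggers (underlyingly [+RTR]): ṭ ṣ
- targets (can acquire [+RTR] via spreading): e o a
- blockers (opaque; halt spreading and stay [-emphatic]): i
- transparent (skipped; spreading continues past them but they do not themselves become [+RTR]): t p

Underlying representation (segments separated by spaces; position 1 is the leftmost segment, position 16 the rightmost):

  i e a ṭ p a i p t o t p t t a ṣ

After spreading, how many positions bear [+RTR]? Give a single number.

7

From /ṭ/ at 4 rightward: 5 /p/ transparent; 6 /a/ → [+RTR]; 7 /i/ blocks.
From /ṭ/ at 4 leftward: 3 /a/ → [+RTR]; 2 /e/ → [+RTR]; 1 /i/ blocks.
From /ṣ/ at 16 rightward: word edge.
From /ṣ/ at 16 leftward: 15 /a/ → [+RTR]; 14 /t/ transparent; 13 /t/ transparent; 12 /p/ transparent; 11 /t/ transparent; 10 /o/ → [+RTR]; 9 /t/ transparent; 8 /p/ transparent; 7 /i/ blocks.
[+RTR] positions on the surface: 2 3 4 6 10 15 16.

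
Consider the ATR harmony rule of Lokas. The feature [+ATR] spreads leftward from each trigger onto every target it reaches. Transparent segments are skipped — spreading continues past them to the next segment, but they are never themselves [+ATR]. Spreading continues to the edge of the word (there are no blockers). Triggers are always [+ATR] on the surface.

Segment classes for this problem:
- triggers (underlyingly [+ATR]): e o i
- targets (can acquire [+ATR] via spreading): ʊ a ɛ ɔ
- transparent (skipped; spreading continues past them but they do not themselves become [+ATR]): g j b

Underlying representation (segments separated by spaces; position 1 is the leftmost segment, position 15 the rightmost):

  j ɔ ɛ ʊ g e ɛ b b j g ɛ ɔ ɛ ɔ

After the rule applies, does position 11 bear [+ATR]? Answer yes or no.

From /e/ at 6 leftward: 5 /g/ transparent; 4 /ʊ/ → [+ATR]; 3 /ɛ/ → [+ATR]; 2 /ɔ/ → [+ATR]; 1 /j/ transparent; word edge.
Targets with no active source: positions 7 12 13 14 15 stay [-ATR].
[+ATR] positions on the surface: 2 3 4 6.

no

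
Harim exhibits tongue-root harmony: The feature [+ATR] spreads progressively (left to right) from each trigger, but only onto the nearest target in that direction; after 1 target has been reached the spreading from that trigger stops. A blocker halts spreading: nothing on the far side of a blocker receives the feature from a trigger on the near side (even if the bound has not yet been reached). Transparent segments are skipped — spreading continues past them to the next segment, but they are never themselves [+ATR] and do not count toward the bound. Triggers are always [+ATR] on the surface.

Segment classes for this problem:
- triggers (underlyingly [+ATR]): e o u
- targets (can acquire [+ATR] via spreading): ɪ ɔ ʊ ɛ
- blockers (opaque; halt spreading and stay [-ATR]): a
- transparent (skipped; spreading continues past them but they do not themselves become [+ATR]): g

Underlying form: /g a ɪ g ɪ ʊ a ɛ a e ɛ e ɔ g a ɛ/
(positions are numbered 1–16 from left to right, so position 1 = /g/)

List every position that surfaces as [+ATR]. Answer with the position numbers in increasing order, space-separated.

10 11 12 13

From /e/ at 10 rightward: 11 /ɛ/ → [+ATR]; bound reached.
From /e/ at 12 rightward: 13 /ɔ/ → [+ATR]; bound reached.
Targets with no active source: positions 3 5 6 8 16 stay [-ATR].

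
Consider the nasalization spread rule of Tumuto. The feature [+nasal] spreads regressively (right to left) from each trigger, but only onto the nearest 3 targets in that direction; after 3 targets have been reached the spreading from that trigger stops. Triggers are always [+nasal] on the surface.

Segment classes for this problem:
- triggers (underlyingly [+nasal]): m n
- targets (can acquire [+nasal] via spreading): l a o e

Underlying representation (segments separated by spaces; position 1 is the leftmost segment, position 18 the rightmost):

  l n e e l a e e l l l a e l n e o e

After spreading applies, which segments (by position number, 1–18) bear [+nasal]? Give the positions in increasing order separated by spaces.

From /n/ at 2 leftward: 1 /l/ → [+nasal]; word edge.
From /n/ at 15 leftward: 14 /l/ → [+nasal]; 13 /e/ → [+nasal]; 12 /a/ → [+nasal]; bound reached.
Targets with no active source: positions 3 4 5 6 7 8 9 10 11 16 17 18 stay [-nasal].

1 2 12 13 14 15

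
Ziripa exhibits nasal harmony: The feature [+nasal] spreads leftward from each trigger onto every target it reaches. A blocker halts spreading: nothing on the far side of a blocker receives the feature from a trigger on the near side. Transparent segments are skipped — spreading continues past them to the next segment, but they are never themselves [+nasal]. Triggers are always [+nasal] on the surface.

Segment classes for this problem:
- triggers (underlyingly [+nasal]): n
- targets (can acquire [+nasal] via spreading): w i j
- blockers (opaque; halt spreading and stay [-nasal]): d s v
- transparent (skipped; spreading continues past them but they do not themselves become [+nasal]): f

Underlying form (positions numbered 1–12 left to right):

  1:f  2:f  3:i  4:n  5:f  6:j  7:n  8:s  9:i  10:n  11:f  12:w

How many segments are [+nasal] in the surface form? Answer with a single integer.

6

From /n/ at 4 leftward: 3 /i/ → [+nasal]; 2 /f/ transparent; 1 /f/ transparent; word edge.
From /n/ at 7 leftward: 6 /j/ → [+nasal]; 5 /f/ transparent; 4 /n/ is itself a trigger — this domain ends here.
From /n/ at 10 leftward: 9 /i/ → [+nasal]; 8 /s/ blocks.
Target with no active source: position 12 stays [-nasal].
[+nasal] positions on the surface: 3 4 6 7 9 10.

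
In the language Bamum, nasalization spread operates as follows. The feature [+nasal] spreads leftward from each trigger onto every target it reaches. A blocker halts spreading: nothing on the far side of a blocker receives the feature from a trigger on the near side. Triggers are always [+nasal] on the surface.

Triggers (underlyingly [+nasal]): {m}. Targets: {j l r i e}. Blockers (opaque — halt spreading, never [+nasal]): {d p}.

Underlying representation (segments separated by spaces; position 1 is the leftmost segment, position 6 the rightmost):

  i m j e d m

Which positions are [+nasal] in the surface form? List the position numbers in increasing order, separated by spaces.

From /m/ at 2 leftward: 1 /i/ → [+nasal]; word edge.
From /m/ at 6 leftward: 5 /d/ blocks.
Targets with no active source: positions 3 4 stay [-nasal].

1 2 6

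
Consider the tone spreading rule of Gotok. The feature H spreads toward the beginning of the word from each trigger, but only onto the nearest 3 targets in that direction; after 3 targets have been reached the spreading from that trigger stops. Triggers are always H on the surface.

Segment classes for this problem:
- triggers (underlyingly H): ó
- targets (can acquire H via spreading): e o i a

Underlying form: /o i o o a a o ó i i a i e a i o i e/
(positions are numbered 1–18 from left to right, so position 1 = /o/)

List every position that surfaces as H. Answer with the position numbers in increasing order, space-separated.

5 6 7 8

From /ó/ at 8 leftward: 7 /o/ → H; 6 /a/ → H; 5 /a/ → H; bound reached.
Targets with no active source: positions 1 2 3 4 9 10 11 12 13 14 15 16 17 18 stay [-high tone].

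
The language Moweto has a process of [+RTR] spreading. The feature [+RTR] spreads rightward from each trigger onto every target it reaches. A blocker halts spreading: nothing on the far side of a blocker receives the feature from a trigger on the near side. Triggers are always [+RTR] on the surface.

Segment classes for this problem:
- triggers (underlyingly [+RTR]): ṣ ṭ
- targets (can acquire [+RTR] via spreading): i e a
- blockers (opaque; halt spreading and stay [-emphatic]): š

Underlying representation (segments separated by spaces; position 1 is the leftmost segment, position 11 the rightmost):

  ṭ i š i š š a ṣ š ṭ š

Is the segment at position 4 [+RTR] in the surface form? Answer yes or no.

From /ṭ/ at 1 rightward: 2 /i/ → [+RTR]; 3 /š/ blocks.
From /ṣ/ at 8 rightward: 9 /š/ blocks.
From /ṭ/ at 10 rightward: 11 /š/ blocks.
Targets with no active source: positions 4 7 stay [-emphatic].
[+RTR] positions on the surface: 1 2 8 10.

no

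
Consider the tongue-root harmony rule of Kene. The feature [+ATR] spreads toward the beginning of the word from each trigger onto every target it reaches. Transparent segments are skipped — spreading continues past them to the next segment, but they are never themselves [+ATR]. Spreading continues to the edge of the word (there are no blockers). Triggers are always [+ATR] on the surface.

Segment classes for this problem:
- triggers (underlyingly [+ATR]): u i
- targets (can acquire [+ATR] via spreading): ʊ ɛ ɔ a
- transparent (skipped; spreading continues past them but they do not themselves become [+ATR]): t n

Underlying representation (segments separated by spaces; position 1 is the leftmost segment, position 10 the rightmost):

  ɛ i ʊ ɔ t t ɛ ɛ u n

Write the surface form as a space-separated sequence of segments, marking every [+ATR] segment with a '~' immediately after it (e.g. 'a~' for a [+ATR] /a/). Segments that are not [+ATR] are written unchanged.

ɛ~ i~ ʊ~ ɔ~ t t ɛ~ ɛ~ u~ n

From /i/ at 2 leftward: 1 /ɛ/ → [+ATR]; word edge.
From /u/ at 9 leftward: 8 /ɛ/ → [+ATR]; 7 /ɛ/ → [+ATR]; 6 /t/ transparent; 5 /t/ transparent; 4 /ɔ/ → [+ATR]; 3 /ʊ/ → [+ATR]; 2 /i/ is itself a trigger — this domain ends here.
[+ATR] positions on the surface: 1 2 3 4 7 8 9.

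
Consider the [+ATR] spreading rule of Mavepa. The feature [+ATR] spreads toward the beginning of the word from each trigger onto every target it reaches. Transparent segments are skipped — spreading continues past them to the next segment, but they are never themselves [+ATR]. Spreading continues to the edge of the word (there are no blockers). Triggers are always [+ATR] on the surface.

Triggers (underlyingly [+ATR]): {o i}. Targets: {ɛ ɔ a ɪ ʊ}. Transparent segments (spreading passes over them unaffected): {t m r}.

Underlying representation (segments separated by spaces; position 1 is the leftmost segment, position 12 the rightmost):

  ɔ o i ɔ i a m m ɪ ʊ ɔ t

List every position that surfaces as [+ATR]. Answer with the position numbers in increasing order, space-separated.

From /o/ at 2 leftward: 1 /ɔ/ → [+ATR]; word edge.
From /i/ at 3 leftward: 2 /o/ is itself a trigger — this domain ends here.
From /i/ at 5 leftward: 4 /ɔ/ → [+ATR]; 3 /i/ is itself a trigger — this domain ends here.
Targets with no active source: positions 6 9 10 11 stay [-ATR].

1 2 3 4 5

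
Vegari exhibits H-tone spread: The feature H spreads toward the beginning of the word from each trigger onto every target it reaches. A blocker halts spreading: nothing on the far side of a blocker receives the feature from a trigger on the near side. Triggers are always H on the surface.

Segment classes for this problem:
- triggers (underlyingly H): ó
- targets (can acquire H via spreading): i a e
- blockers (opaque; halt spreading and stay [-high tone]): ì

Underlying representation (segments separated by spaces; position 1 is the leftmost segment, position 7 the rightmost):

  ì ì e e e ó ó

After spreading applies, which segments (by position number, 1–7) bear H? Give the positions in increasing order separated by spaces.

3 4 5 6 7

From /ó/ at 6 leftward: 5 /e/ → H; 4 /e/ → H; 3 /e/ → H; 2 /ì/ blocks.
From /ó/ at 7 leftward: 6 /ó/ is itself a trigger — this domain ends here.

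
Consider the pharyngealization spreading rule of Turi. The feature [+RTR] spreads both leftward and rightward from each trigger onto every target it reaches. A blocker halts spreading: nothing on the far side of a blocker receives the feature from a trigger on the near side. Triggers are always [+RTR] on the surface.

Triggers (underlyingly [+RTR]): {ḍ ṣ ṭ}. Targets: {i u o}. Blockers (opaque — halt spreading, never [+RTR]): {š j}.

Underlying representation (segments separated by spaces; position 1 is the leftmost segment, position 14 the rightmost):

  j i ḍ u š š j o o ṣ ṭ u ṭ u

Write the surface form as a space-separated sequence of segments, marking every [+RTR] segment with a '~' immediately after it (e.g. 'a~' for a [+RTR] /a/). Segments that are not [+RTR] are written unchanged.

From /ḍ/ at 3 rightward: 4 /u/ → [+RTR]; 5 /š/ blocks.
From /ḍ/ at 3 leftward: 2 /i/ → [+RTR]; 1 /j/ blocks.
From /ṣ/ at 10 rightward: 11 /ṭ/ is itself a trigger — this domain ends here.
From /ṣ/ at 10 leftward: 9 /o/ → [+RTR]; 8 /o/ → [+RTR]; 7 /j/ blocks.
From /ṭ/ at 11 rightward: 12 /u/ → [+RTR]; 13 /ṭ/ is itself a trigger — this domain ends here.
From /ṭ/ at 11 leftward: 10 /ṣ/ is itself a trigger — this domain ends here.
From /ṭ/ at 13 rightward: 14 /u/ → [+RTR]; word edge.
From /ṭ/ at 13 leftward: 12 /u/ → [+RTR]; 11 /ṭ/ is itself a trigger — this domain ends here.
[+RTR] positions on the surface: 2 3 4 8 9 10 11 12 13 14.

j i~ ḍ~ u~ š š j o~ o~ ṣ~ ṭ~ u~ ṭ~ u~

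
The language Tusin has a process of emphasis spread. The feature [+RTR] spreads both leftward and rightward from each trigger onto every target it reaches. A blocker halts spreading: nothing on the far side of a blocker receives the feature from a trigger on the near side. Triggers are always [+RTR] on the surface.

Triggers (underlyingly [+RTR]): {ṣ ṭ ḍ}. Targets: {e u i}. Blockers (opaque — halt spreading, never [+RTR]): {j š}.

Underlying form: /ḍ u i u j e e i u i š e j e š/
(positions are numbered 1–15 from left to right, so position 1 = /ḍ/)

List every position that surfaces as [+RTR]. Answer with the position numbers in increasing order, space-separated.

From /ḍ/ at 1 rightward: 2 /u/ → [+RTR]; 3 /i/ → [+RTR]; 4 /u/ → [+RTR]; 5 /j/ blocks.
From /ḍ/ at 1 leftward: word edge.
Targets with no active source: positions 6 7 8 9 10 12 14 stay [-emphatic].

1 2 3 4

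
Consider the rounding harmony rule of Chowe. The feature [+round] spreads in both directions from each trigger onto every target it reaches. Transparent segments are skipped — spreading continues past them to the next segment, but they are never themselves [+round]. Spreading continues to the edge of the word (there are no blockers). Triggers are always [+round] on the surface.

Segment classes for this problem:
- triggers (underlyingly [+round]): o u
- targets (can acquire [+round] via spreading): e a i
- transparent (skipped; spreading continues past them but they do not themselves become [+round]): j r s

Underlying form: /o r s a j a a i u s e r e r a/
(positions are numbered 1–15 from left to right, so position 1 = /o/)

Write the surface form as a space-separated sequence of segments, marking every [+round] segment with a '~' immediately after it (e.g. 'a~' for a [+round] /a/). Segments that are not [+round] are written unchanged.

o~ r s a~ j a~ a~ i~ u~ s e~ r e~ r a~

From /o/ at 1 rightward: 2 /r/ transparent; 3 /s/ transparent; 4 /a/ → [+round]; 5 /j/ transparent; 6 /a/ → [+round]; 7 /a/ → [+round]; 8 /i/ → [+round]; 9 /u/ is itself a trigger — this domain ends here.
From /o/ at 1 leftward: word edge.
From /u/ at 9 rightward: 10 /s/ transparent; 11 /e/ → [+round]; 12 /r/ transparent; 13 /e/ → [+round]; 14 /r/ transparent; 15 /a/ → [+round]; word edge.
From /u/ at 9 leftward: 8 /i/ → [+round]; 7 /a/ → [+round]; 6 /a/ → [+round]; 5 /j/ transparent; 4 /a/ → [+round]; 3 /s/ transparent; 2 /r/ transparent; 1 /o/ is itself a trigger — this domain ends here.
[+round] positions on the surface: 1 4 6 7 8 9 11 13 15.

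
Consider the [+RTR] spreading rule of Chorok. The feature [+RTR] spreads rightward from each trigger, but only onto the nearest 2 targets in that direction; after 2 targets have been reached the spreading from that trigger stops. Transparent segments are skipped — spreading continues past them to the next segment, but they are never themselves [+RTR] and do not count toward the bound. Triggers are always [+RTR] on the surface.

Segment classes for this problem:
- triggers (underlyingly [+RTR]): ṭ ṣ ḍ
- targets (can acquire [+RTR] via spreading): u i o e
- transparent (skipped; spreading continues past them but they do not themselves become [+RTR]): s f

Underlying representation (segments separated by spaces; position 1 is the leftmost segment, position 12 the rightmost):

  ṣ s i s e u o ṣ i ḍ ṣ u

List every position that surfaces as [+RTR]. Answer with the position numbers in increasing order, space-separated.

1 3 5 8 9 10 11 12

From /ṣ/ at 1 rightward: 2 /s/ transparent; 3 /i/ → [+RTR]; 4 /s/ transparent; 5 /e/ → [+RTR]; bound reached.
From /ṣ/ at 8 rightward: 9 /i/ → [+RTR]; 10 /ḍ/ is itself a trigger — this domain ends here.
From /ḍ/ at 10 rightward: 11 /ṣ/ is itself a trigger — this domain ends here.
From /ṣ/ at 11 rightward: 12 /u/ → [+RTR]; word edge.
Targets with no active source: positions 6 7 stay [-emphatic].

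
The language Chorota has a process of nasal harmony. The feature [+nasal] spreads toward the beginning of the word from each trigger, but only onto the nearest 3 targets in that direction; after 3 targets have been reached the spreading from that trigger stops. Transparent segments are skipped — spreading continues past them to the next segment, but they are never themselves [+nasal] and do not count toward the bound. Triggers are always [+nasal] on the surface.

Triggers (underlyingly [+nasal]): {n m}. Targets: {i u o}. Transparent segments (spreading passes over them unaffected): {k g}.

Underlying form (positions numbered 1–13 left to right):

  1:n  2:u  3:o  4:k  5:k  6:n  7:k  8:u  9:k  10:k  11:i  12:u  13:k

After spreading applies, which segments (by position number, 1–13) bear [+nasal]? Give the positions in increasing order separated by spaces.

1 2 3 6

From /n/ at 1 leftward: word edge.
From /n/ at 6 leftward: 5 /k/ transparent; 4 /k/ transparent; 3 /o/ → [+nasal]; 2 /u/ → [+nasal]; 1 /n/ is itself a trigger — this domain ends here.
Targets with no active source: positions 8 11 12 stay [-nasal].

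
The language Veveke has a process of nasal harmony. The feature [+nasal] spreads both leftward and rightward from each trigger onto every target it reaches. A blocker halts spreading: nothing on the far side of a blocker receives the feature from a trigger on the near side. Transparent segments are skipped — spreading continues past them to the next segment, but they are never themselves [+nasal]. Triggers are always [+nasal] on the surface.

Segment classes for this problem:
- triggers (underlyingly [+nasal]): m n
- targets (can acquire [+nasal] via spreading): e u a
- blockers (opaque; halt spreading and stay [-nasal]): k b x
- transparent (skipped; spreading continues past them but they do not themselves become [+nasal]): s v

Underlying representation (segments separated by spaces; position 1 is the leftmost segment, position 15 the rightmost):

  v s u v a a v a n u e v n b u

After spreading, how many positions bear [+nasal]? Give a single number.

From /n/ at 9 rightward: 10 /u/ → [+nasal]; 11 /e/ → [+nasal]; 12 /v/ transparent; 13 /n/ is itself a trigger — this domain ends here.
From /n/ at 9 leftward: 8 /a/ → [+nasal]; 7 /v/ transparent; 6 /a/ → [+nasal]; 5 /a/ → [+nasal]; 4 /v/ transparent; 3 /u/ → [+nasal]; 2 /s/ transparent; 1 /v/ transparent; word edge.
From /n/ at 13 rightward: 14 /b/ blocks.
From /n/ at 13 leftward: 12 /v/ transparent; 11 /e/ → [+nasal]; 10 /u/ → [+nasal]; 9 /n/ is itself a trigger — this domain ends here.
Target with no active source: position 15 stays [-nasal].
[+nasal] positions on the surface: 3 5 6 8 9 10 11 13.

8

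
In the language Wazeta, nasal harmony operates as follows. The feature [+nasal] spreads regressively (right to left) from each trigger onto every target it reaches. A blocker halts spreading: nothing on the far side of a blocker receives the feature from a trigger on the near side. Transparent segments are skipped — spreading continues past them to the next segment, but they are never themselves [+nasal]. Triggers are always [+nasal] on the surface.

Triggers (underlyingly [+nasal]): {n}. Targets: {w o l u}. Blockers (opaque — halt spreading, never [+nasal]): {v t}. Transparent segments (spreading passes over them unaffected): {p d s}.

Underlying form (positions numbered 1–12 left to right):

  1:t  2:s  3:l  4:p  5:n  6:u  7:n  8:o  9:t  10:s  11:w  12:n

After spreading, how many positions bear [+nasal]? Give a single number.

From /n/ at 5 leftward: 4 /p/ transparent; 3 /l/ → [+nasal]; 2 /s/ transparent; 1 /t/ blocks.
From /n/ at 7 leftward: 6 /u/ → [+nasal]; 5 /n/ is itself a trigger — this domain ends here.
From /n/ at 12 leftward: 11 /w/ → [+nasal]; 10 /s/ transparent; 9 /t/ blocks.
Target with no active source: position 8 stays [-nasal].
[+nasal] positions on the surface: 3 5 6 7 11 12.

6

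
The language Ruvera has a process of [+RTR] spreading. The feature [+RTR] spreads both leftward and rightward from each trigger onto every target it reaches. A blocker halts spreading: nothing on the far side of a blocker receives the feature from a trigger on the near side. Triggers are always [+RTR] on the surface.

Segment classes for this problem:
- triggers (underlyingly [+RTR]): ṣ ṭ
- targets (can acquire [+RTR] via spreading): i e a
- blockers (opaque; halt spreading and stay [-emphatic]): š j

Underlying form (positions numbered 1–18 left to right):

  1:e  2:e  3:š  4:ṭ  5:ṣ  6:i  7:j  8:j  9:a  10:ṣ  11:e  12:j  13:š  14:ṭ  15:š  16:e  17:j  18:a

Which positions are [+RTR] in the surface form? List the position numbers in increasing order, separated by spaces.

From /ṭ/ at 4 rightward: 5 /ṣ/ is itself a trigger — this domain ends here.
From /ṭ/ at 4 leftward: 3 /š/ blocks.
From /ṣ/ at 5 rightward: 6 /i/ → [+RTR]; 7 /j/ blocks.
From /ṣ/ at 5 leftward: 4 /ṭ/ is itself a trigger — this domain ends here.
From /ṣ/ at 10 rightward: 11 /e/ → [+RTR]; 12 /j/ blocks.
From /ṣ/ at 10 leftward: 9 /a/ → [+RTR]; 8 /j/ blocks.
From /ṭ/ at 14 rightward: 15 /š/ blocks.
From /ṭ/ at 14 leftward: 13 /š/ blocks.
Targets with no active source: positions 1 2 16 18 stay [-emphatic].

4 5 6 9 10 11 14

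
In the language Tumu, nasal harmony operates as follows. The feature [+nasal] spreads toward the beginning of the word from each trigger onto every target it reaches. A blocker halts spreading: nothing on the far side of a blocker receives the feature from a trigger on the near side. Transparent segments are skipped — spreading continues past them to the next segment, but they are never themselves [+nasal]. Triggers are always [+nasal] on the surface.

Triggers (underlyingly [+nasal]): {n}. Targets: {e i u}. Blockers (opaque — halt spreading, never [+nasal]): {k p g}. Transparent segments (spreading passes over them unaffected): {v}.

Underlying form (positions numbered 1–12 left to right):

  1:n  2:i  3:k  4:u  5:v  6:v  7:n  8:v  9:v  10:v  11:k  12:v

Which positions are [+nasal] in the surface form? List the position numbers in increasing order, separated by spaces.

From /n/ at 1 leftward: word edge.
From /n/ at 7 leftward: 6 /v/ transparent; 5 /v/ transparent; 4 /u/ → [+nasal]; 3 /k/ blocks.
Target with no active source: position 2 stays [-nasal].

1 4 7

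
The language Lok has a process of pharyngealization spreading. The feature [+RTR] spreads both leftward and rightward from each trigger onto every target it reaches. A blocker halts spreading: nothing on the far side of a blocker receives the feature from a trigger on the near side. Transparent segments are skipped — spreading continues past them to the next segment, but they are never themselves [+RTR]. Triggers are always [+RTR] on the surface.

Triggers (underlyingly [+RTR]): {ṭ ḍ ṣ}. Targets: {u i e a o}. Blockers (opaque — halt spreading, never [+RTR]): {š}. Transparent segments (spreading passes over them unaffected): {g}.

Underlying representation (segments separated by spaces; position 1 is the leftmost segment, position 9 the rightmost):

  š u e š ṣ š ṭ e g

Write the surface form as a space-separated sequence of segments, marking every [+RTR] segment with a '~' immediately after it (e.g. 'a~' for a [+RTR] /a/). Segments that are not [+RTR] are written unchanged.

š u e š ṣ~ š ṭ~ e~ g

From /ṣ/ at 5 rightward: 6 /š/ blocks.
From /ṣ/ at 5 leftward: 4 /š/ blocks.
From /ṭ/ at 7 rightward: 8 /e/ → [+RTR]; 9 /g/ transparent; word edge.
From /ṭ/ at 7 leftward: 6 /š/ blocks.
Targets with no active source: positions 2 3 stay [-emphatic].
[+RTR] positions on the surface: 5 7 8.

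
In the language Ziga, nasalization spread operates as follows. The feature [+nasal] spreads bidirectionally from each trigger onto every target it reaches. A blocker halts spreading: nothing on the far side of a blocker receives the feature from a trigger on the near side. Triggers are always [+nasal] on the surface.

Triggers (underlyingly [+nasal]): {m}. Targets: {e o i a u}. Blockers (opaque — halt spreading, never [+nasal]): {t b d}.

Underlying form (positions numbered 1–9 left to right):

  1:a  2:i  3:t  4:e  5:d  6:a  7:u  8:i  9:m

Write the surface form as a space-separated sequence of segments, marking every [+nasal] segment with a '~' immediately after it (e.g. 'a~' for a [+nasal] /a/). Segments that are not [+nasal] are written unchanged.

a i t e d a~ u~ i~ m~

From /m/ at 9 rightward: word edge.
From /m/ at 9 leftward: 8 /i/ → [+nasal]; 7 /u/ → [+nasal]; 6 /a/ → [+nasal]; 5 /d/ blocks.
Targets with no active source: positions 1 2 4 stay [-nasal].
[+nasal] positions on the surface: 6 7 8 9.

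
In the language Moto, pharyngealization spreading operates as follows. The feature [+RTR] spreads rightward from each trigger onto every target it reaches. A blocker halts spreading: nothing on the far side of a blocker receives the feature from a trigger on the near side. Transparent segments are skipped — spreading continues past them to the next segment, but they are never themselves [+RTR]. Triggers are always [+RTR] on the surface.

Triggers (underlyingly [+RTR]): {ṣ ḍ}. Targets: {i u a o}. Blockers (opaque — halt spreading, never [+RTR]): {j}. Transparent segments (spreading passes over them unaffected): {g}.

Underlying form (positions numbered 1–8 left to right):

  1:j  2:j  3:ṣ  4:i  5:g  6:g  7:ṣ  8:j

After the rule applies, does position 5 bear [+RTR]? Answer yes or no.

no

From /ṣ/ at 3 rightward: 4 /i/ → [+RTR]; 5 /g/ transparent; 6 /g/ transparent; 7 /ṣ/ is itself a trigger — this domain ends here.
From /ṣ/ at 7 rightward: 8 /j/ blocks.
[+RTR] positions on the surface: 3 4 7.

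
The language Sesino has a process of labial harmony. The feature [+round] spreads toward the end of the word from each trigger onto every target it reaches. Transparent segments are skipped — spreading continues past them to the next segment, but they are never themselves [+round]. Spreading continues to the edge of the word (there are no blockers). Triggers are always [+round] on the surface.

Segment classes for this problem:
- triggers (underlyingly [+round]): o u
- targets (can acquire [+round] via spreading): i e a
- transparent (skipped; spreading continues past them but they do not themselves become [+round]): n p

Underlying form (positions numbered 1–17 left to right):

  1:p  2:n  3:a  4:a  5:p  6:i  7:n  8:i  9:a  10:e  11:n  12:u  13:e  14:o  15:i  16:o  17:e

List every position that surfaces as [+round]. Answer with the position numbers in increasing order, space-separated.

12 13 14 15 16 17

From /u/ at 12 rightward: 13 /e/ → [+round]; 14 /o/ is itself a trigger — this domain ends here.
From /o/ at 14 rightward: 15 /i/ → [+round]; 16 /o/ is itself a trigger — this domain ends here.
From /o/ at 16 rightward: 17 /e/ → [+round]; word edge.
Targets with no active source: positions 3 4 6 8 9 10 stay [-round].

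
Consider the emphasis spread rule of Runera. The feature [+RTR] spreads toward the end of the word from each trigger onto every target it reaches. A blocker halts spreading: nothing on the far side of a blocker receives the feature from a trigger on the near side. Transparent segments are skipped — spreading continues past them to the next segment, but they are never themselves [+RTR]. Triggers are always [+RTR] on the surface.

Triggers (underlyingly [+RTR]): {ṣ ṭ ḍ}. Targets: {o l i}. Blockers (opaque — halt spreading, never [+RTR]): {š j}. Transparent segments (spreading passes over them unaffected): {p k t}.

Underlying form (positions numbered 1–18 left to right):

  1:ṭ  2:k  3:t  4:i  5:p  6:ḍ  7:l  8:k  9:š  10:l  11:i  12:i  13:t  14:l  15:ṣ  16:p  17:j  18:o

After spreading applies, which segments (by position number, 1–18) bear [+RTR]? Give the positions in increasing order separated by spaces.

From /ṭ/ at 1 rightward: 2 /k/ transparent; 3 /t/ transparent; 4 /i/ → [+RTR]; 5 /p/ transparent; 6 /ḍ/ is itself a trigger — this domain ends here.
From /ḍ/ at 6 rightward: 7 /l/ → [+RTR]; 8 /k/ transparent; 9 /š/ blocks.
From /ṣ/ at 15 rightward: 16 /p/ transparent; 17 /j/ blocks.
Targets with no active source: positions 10 11 12 14 18 stay [-emphatic].

1 4 6 7 15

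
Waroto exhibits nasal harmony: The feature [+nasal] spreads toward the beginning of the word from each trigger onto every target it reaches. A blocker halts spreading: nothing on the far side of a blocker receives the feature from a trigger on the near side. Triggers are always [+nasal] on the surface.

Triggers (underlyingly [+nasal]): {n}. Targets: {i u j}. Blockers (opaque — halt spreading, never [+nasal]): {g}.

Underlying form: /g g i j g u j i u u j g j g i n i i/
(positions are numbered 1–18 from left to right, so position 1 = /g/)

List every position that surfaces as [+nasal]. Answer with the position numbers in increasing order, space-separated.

From /n/ at 16 leftward: 15 /i/ → [+nasal]; 14 /g/ blocks.
Targets with no active source: positions 3 4 6 7 8 9 10 11 13 17 18 stay [-nasal].

15 16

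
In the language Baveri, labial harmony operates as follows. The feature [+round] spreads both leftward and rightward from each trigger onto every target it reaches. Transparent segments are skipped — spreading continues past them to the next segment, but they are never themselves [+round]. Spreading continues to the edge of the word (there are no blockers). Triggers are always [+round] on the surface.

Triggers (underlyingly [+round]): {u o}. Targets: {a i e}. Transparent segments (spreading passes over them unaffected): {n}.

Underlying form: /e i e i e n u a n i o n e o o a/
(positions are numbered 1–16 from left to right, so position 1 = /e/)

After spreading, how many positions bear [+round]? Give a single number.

13

From /u/ at 7 rightward: 8 /a/ → [+round]; 9 /n/ transparent; 10 /i/ → [+round]; 11 /o/ is itself a trigger — this domain ends here.
From /u/ at 7 leftward: 6 /n/ transparent; 5 /e/ → [+round]; 4 /i/ → [+round]; 3 /e/ → [+round]; 2 /i/ → [+round]; 1 /e/ → [+round]; word edge.
From /o/ at 11 rightward: 12 /n/ transparent; 13 /e/ → [+round]; 14 /o/ is itself a trigger — this domain ends here.
From /o/ at 11 leftward: 10 /i/ → [+round]; 9 /n/ transparent; 8 /a/ → [+round]; 7 /u/ is itself a trigger — this domain ends here.
From /o/ at 14 rightward: 15 /o/ is itself a trigger — this domain ends here.
From /o/ at 14 leftward: 13 /e/ → [+round]; 12 /n/ transparent; 11 /o/ is itself a trigger — this domain ends here.
From /o/ at 15 rightward: 16 /a/ → [+round]; word edge.
From /o/ at 15 leftward: 14 /o/ is itself a trigger — this domain ends here.
[+round] positions on the surface: 1 2 3 4 5 7 8 10 11 13 14 15 16.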